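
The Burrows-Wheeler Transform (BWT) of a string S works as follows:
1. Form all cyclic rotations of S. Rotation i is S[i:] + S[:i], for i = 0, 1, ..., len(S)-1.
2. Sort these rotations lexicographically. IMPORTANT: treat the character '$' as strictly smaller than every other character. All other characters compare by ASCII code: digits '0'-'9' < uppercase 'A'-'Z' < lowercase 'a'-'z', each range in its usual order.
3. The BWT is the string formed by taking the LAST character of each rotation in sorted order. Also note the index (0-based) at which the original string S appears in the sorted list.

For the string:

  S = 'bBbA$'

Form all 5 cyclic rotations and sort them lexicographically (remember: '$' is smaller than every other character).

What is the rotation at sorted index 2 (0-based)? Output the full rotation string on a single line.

All 5 rotations (rotation i = S[i:]+S[:i]):
  rot[0] = bBbA$
  rot[1] = BbA$b
  rot[2] = bA$bB
  rot[3] = A$bBb
  rot[4] = $bBbA
Sorted (with $ < everything):
  sorted[0] = $bBbA
  sorted[1] = A$bBb
  sorted[2] = BbA$b
  sorted[3] = bA$bB
  sorted[4] = bBbA$
sorted[2] = BbA$b

Answer: BbA$b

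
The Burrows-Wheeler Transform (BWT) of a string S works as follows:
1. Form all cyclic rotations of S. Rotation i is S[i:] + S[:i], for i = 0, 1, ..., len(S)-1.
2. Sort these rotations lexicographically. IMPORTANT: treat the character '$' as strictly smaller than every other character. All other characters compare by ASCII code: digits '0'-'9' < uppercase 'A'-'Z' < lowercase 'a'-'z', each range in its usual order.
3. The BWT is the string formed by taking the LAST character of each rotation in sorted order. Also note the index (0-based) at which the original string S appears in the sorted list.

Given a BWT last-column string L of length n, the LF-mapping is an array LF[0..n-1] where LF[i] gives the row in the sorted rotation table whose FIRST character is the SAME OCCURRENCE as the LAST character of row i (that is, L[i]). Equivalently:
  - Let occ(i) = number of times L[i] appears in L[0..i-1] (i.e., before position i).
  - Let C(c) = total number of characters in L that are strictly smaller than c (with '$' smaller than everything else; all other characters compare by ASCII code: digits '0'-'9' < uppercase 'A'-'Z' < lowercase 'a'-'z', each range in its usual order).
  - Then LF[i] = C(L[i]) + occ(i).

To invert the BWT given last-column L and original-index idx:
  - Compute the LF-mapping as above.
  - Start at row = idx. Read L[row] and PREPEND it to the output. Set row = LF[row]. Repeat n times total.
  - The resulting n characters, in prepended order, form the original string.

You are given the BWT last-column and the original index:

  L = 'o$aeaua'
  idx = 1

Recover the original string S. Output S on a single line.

Answer: aaeauo$

Derivation:
LF mapping: 5 0 1 4 2 6 3
Walk LF starting at row 1, prepending L[row]:
  step 1: row=1, L[1]='$', prepend. Next row=LF[1]=0
  step 2: row=0, L[0]='o', prepend. Next row=LF[0]=5
  step 3: row=5, L[5]='u', prepend. Next row=LF[5]=6
  step 4: row=6, L[6]='a', prepend. Next row=LF[6]=3
  step 5: row=3, L[3]='e', prepend. Next row=LF[3]=4
  step 6: row=4, L[4]='a', prepend. Next row=LF[4]=2
  step 7: row=2, L[2]='a', prepend. Next row=LF[2]=1
Reversed output: aaeauo$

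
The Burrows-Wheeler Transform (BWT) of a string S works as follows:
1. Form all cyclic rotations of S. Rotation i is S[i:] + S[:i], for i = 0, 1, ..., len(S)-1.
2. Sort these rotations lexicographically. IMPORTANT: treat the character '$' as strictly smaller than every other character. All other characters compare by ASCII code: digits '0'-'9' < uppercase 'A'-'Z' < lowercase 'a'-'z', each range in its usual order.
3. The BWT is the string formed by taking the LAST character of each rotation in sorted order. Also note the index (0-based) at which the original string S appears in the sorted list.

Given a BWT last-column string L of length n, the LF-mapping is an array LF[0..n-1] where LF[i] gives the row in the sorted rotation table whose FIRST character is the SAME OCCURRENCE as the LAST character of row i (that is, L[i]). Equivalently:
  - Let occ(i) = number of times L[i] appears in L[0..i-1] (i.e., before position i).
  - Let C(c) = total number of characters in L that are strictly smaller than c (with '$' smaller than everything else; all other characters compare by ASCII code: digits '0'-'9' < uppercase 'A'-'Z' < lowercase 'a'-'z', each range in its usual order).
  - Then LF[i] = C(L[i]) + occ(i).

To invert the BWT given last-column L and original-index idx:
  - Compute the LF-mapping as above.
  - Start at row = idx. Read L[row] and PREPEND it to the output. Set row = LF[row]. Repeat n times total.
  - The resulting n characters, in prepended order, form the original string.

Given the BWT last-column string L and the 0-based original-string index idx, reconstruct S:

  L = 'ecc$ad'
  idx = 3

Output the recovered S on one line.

LF mapping: 5 2 3 0 1 4
Walk LF starting at row 3, prepending L[row]:
  step 1: row=3, L[3]='$', prepend. Next row=LF[3]=0
  step 2: row=0, L[0]='e', prepend. Next row=LF[0]=5
  step 3: row=5, L[5]='d', prepend. Next row=LF[5]=4
  step 4: row=4, L[4]='a', prepend. Next row=LF[4]=1
  step 5: row=1, L[1]='c', prepend. Next row=LF[1]=2
  step 6: row=2, L[2]='c', prepend. Next row=LF[2]=3
Reversed output: ccade$

Answer: ccade$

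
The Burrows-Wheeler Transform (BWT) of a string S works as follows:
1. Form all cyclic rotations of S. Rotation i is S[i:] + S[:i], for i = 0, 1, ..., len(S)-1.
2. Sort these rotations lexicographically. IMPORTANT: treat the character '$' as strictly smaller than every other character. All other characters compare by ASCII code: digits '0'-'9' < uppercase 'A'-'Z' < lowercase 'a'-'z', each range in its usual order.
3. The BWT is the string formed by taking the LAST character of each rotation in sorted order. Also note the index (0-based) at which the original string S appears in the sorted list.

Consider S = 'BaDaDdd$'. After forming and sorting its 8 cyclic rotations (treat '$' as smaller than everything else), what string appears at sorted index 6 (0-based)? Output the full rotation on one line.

Answer: d$BaDaDd

Derivation:
All 8 rotations (rotation i = S[i:]+S[:i]):
  rot[0] = BaDaDdd$
  rot[1] = aDaDdd$B
  rot[2] = DaDdd$Ba
  rot[3] = aDdd$BaD
  rot[4] = Ddd$BaDa
  rot[5] = dd$BaDaD
  rot[6] = d$BaDaDd
  rot[7] = $BaDaDdd
Sorted (with $ < everything):
  sorted[0] = $BaDaDdd
  sorted[1] = BaDaDdd$
  sorted[2] = DaDdd$Ba
  sorted[3] = Ddd$BaDa
  sorted[4] = aDaDdd$B
  sorted[5] = aDdd$BaD
  sorted[6] = d$BaDaDd
  sorted[7] = dd$BaDaD
sorted[6] = d$BaDaDd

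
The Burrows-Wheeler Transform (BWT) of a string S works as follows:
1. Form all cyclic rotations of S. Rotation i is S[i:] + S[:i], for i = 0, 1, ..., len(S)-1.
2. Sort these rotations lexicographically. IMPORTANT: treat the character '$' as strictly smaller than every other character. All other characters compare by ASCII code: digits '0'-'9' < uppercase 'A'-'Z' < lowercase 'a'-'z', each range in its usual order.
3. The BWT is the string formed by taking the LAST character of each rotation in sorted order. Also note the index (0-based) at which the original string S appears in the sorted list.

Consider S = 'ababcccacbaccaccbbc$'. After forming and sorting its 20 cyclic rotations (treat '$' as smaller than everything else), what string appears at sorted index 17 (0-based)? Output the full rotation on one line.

Answer: ccaccbbc$ababcccacba

Derivation:
All 20 rotations (rotation i = S[i:]+S[:i]):
  rot[0] = ababcccacbaccaccbbc$
  rot[1] = babcccacbaccaccbbc$a
  rot[2] = abcccacbaccaccbbc$ab
  rot[3] = bcccacbaccaccbbc$aba
  rot[4] = cccacbaccaccbbc$abab
  rot[5] = ccacbaccaccbbc$ababc
  rot[6] = cacbaccaccbbc$ababcc
  rot[7] = acbaccaccbbc$ababccc
  rot[8] = cbaccaccbbc$ababccca
  rot[9] = baccaccbbc$ababcccac
  rot[10] = accaccbbc$ababcccacb
  rot[11] = ccaccbbc$ababcccacba
  rot[12] = caccbbc$ababcccacbac
  rot[13] = accbbc$ababcccacbacc
  rot[14] = ccbbc$ababcccacbacca
  rot[15] = cbbc$ababcccacbaccac
  rot[16] = bbc$ababcccacbaccacc
  rot[17] = bc$ababcccacbaccaccb
  rot[18] = c$ababcccacbaccaccbb
  rot[19] = $ababcccacbaccaccbbc
Sorted (with $ < everything):
  sorted[0] = $ababcccacbaccaccbbc
  sorted[1] = ababcccacbaccaccbbc$
  sorted[2] = abcccacbaccaccbbc$ab
  sorted[3] = acbaccaccbbc$ababccc
  sorted[4] = accaccbbc$ababcccacb
  sorted[5] = accbbc$ababcccacbacc
  sorted[6] = babcccacbaccaccbbc$a
  sorted[7] = baccaccbbc$ababcccac
  sorted[8] = bbc$ababcccacbaccacc
  sorted[9] = bc$ababcccacbaccaccb
  sorted[10] = bcccacbaccaccbbc$aba
  sorted[11] = c$ababcccacbaccaccbb
  sorted[12] = cacbaccaccbbc$ababcc
  sorted[13] = caccbbc$ababcccacbac
  sorted[14] = cbaccaccbbc$ababccca
  sorted[15] = cbbc$ababcccacbaccac
  sorted[16] = ccacbaccaccbbc$ababc
  sorted[17] = ccaccbbc$ababcccacba
  sorted[18] = ccbbc$ababcccacbacca
  sorted[19] = cccacbaccaccbbc$abab
sorted[17] = ccaccbbc$ababcccacba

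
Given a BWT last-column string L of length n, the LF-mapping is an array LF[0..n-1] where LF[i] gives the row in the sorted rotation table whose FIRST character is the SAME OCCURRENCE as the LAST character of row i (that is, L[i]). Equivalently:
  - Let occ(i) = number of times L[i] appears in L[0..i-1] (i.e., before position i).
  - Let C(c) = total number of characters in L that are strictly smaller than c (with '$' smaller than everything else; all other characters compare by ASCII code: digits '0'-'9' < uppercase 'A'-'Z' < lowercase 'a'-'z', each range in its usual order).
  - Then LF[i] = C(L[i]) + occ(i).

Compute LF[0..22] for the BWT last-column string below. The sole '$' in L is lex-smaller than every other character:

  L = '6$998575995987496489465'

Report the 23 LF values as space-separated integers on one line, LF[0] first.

Char counts: '$':1, '4':3, '5':4, '6':3, '7':2, '8':3, '9':7
C (first-col start): C('$')=0, C('4')=1, C('5')=4, C('6')=8, C('7')=11, C('8')=13, C('9')=16
L[0]='6': occ=0, LF[0]=C('6')+0=8+0=8
L[1]='$': occ=0, LF[1]=C('$')+0=0+0=0
L[2]='9': occ=0, LF[2]=C('9')+0=16+0=16
L[3]='9': occ=1, LF[3]=C('9')+1=16+1=17
L[4]='8': occ=0, LF[4]=C('8')+0=13+0=13
L[5]='5': occ=0, LF[5]=C('5')+0=4+0=4
L[6]='7': occ=0, LF[6]=C('7')+0=11+0=11
L[7]='5': occ=1, LF[7]=C('5')+1=4+1=5
L[8]='9': occ=2, LF[8]=C('9')+2=16+2=18
L[9]='9': occ=3, LF[9]=C('9')+3=16+3=19
L[10]='5': occ=2, LF[10]=C('5')+2=4+2=6
L[11]='9': occ=4, LF[11]=C('9')+4=16+4=20
L[12]='8': occ=1, LF[12]=C('8')+1=13+1=14
L[13]='7': occ=1, LF[13]=C('7')+1=11+1=12
L[14]='4': occ=0, LF[14]=C('4')+0=1+0=1
L[15]='9': occ=5, LF[15]=C('9')+5=16+5=21
L[16]='6': occ=1, LF[16]=C('6')+1=8+1=9
L[17]='4': occ=1, LF[17]=C('4')+1=1+1=2
L[18]='8': occ=2, LF[18]=C('8')+2=13+2=15
L[19]='9': occ=6, LF[19]=C('9')+6=16+6=22
L[20]='4': occ=2, LF[20]=C('4')+2=1+2=3
L[21]='6': occ=2, LF[21]=C('6')+2=8+2=10
L[22]='5': occ=3, LF[22]=C('5')+3=4+3=7

Answer: 8 0 16 17 13 4 11 5 18 19 6 20 14 12 1 21 9 2 15 22 3 10 7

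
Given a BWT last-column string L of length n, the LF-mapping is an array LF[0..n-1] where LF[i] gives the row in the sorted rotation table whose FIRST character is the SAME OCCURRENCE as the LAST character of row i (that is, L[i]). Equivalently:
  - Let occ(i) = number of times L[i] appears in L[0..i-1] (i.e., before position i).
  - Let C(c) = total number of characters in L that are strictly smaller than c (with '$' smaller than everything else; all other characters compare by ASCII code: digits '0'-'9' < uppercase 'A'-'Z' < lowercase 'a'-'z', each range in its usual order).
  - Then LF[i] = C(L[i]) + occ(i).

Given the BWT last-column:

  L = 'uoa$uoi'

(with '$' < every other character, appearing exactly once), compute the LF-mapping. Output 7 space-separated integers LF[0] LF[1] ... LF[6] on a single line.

Char counts: '$':1, 'a':1, 'i':1, 'o':2, 'u':2
C (first-col start): C('$')=0, C('a')=1, C('i')=2, C('o')=3, C('u')=5
L[0]='u': occ=0, LF[0]=C('u')+0=5+0=5
L[1]='o': occ=0, LF[1]=C('o')+0=3+0=3
L[2]='a': occ=0, LF[2]=C('a')+0=1+0=1
L[3]='$': occ=0, LF[3]=C('$')+0=0+0=0
L[4]='u': occ=1, LF[4]=C('u')+1=5+1=6
L[5]='o': occ=1, LF[5]=C('o')+1=3+1=4
L[6]='i': occ=0, LF[6]=C('i')+0=2+0=2

Answer: 5 3 1 0 6 4 2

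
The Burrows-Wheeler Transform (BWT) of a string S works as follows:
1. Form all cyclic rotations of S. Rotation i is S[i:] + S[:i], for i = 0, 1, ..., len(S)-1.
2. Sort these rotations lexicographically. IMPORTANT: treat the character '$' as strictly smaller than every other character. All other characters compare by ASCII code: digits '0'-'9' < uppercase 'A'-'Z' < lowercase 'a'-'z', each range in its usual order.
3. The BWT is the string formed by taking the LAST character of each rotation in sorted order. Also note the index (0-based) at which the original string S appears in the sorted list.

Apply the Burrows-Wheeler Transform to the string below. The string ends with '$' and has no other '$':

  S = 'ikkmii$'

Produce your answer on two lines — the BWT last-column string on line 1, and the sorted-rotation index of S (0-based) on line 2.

All 7 rotations (rotation i = S[i:]+S[:i]):
  rot[0] = ikkmii$
  rot[1] = kkmii$i
  rot[2] = kmii$ik
  rot[3] = mii$ikk
  rot[4] = ii$ikkm
  rot[5] = i$ikkmi
  rot[6] = $ikkmii
Sorted (with $ < everything):
  sorted[0] = $ikkmii  (last char: 'i')
  sorted[1] = i$ikkmi  (last char: 'i')
  sorted[2] = ii$ikkm  (last char: 'm')
  sorted[3] = ikkmii$  (last char: '$')
  sorted[4] = kkmii$i  (last char: 'i')
  sorted[5] = kmii$ik  (last char: 'k')
  sorted[6] = mii$ikk  (last char: 'k')
Last column: iim$ikk
Original string S is at sorted index 3

Answer: iim$ikk
3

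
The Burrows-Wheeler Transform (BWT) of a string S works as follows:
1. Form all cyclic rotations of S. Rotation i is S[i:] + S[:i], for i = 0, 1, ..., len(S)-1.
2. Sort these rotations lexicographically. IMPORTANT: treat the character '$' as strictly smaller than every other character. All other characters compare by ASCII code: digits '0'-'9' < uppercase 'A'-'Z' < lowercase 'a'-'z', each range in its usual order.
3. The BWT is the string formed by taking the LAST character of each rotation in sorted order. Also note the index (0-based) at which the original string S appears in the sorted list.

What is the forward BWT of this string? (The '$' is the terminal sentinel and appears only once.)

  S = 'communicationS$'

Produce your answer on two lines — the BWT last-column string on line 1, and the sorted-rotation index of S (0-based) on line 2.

Answer: Snci$ntomouciam
4

Derivation:
All 15 rotations (rotation i = S[i:]+S[:i]):
  rot[0] = communicationS$
  rot[1] = ommunicationS$c
  rot[2] = mmunicationS$co
  rot[3] = municationS$com
  rot[4] = unicationS$comm
  rot[5] = nicationS$commu
  rot[6] = icationS$commun
  rot[7] = cationS$communi
  rot[8] = ationS$communic
  rot[9] = tionS$communica
  rot[10] = ionS$communicat
  rot[11] = onS$communicati
  rot[12] = nS$communicatio
  rot[13] = S$communication
  rot[14] = $communicationS
Sorted (with $ < everything):
  sorted[0] = $communicationS  (last char: 'S')
  sorted[1] = S$communication  (last char: 'n')
  sorted[2] = ationS$communic  (last char: 'c')
  sorted[3] = cationS$communi  (last char: 'i')
  sorted[4] = communicationS$  (last char: '$')
  sorted[5] = icationS$commun  (last char: 'n')
  sorted[6] = ionS$communicat  (last char: 't')
  sorted[7] = mmunicationS$co  (last char: 'o')
  sorted[8] = municationS$com  (last char: 'm')
  sorted[9] = nS$communicatio  (last char: 'o')
  sorted[10] = nicationS$commu  (last char: 'u')
  sorted[11] = ommunicationS$c  (last char: 'c')
  sorted[12] = onS$communicati  (last char: 'i')
  sorted[13] = tionS$communica  (last char: 'a')
  sorted[14] = unicationS$comm  (last char: 'm')
Last column: Snci$ntomouciam
Original string S is at sorted index 4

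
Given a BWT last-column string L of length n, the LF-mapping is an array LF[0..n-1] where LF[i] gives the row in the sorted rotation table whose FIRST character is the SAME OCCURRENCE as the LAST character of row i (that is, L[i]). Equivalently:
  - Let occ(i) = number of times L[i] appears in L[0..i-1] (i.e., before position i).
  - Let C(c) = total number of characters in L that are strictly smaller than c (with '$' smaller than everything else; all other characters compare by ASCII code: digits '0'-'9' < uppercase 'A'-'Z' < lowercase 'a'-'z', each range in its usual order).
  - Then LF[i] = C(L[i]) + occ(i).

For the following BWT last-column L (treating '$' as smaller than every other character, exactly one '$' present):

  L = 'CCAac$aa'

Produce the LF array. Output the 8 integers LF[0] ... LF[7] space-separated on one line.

Answer: 2 3 1 4 7 0 5 6

Derivation:
Char counts: '$':1, 'A':1, 'C':2, 'a':3, 'c':1
C (first-col start): C('$')=0, C('A')=1, C('C')=2, C('a')=4, C('c')=7
L[0]='C': occ=0, LF[0]=C('C')+0=2+0=2
L[1]='C': occ=1, LF[1]=C('C')+1=2+1=3
L[2]='A': occ=0, LF[2]=C('A')+0=1+0=1
L[3]='a': occ=0, LF[3]=C('a')+0=4+0=4
L[4]='c': occ=0, LF[4]=C('c')+0=7+0=7
L[5]='$': occ=0, LF[5]=C('$')+0=0+0=0
L[6]='a': occ=1, LF[6]=C('a')+1=4+1=5
L[7]='a': occ=2, LF[7]=C('a')+2=4+2=6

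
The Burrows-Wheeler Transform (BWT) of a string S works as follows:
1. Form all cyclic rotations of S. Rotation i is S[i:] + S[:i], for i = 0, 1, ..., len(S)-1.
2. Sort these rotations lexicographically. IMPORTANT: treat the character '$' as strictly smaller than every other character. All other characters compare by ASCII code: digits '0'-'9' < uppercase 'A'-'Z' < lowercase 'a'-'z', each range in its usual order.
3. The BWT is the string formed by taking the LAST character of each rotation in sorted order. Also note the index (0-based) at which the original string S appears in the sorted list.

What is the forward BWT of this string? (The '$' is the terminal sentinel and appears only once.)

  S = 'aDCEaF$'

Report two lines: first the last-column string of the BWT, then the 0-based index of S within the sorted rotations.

Answer: FDaCa$E
5

Derivation:
All 7 rotations (rotation i = S[i:]+S[:i]):
  rot[0] = aDCEaF$
  rot[1] = DCEaF$a
  rot[2] = CEaF$aD
  rot[3] = EaF$aDC
  rot[4] = aF$aDCE
  rot[5] = F$aDCEa
  rot[6] = $aDCEaF
Sorted (with $ < everything):
  sorted[0] = $aDCEaF  (last char: 'F')
  sorted[1] = CEaF$aD  (last char: 'D')
  sorted[2] = DCEaF$a  (last char: 'a')
  sorted[3] = EaF$aDC  (last char: 'C')
  sorted[4] = F$aDCEa  (last char: 'a')
  sorted[5] = aDCEaF$  (last char: '$')
  sorted[6] = aF$aDCE  (last char: 'E')
Last column: FDaCa$E
Original string S is at sorted index 5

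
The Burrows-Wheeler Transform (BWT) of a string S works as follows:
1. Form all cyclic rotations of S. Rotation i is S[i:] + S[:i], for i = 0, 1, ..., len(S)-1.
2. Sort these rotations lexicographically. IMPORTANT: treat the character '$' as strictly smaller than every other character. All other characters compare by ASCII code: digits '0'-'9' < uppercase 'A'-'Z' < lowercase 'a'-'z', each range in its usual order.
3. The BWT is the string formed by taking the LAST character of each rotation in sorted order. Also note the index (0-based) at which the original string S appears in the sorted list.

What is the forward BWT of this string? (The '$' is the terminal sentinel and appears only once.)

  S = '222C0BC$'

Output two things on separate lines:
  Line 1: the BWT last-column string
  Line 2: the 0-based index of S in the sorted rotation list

All 8 rotations (rotation i = S[i:]+S[:i]):
  rot[0] = 222C0BC$
  rot[1] = 22C0BC$2
  rot[2] = 2C0BC$22
  rot[3] = C0BC$222
  rot[4] = 0BC$222C
  rot[5] = BC$222C0
  rot[6] = C$222C0B
  rot[7] = $222C0BC
Sorted (with $ < everything):
  sorted[0] = $222C0BC  (last char: 'C')
  sorted[1] = 0BC$222C  (last char: 'C')
  sorted[2] = 222C0BC$  (last char: '$')
  sorted[3] = 22C0BC$2  (last char: '2')
  sorted[4] = 2C0BC$22  (last char: '2')
  sorted[5] = BC$222C0  (last char: '0')
  sorted[6] = C$222C0B  (last char: 'B')
  sorted[7] = C0BC$222  (last char: '2')
Last column: CC$220B2
Original string S is at sorted index 2

Answer: CC$220B2
2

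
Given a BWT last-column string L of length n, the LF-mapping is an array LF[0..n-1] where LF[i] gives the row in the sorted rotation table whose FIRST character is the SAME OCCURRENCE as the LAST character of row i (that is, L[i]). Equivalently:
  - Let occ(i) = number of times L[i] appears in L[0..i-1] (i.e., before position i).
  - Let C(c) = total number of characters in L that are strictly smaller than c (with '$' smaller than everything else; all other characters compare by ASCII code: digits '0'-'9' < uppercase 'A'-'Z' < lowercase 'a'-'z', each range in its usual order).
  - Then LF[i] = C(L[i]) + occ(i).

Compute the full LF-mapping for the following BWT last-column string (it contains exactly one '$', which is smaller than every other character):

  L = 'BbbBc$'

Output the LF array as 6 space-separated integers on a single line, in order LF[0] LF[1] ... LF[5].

Char counts: '$':1, 'B':2, 'b':2, 'c':1
C (first-col start): C('$')=0, C('B')=1, C('b')=3, C('c')=5
L[0]='B': occ=0, LF[0]=C('B')+0=1+0=1
L[1]='b': occ=0, LF[1]=C('b')+0=3+0=3
L[2]='b': occ=1, LF[2]=C('b')+1=3+1=4
L[3]='B': occ=1, LF[3]=C('B')+1=1+1=2
L[4]='c': occ=0, LF[4]=C('c')+0=5+0=5
L[5]='$': occ=0, LF[5]=C('$')+0=0+0=0

Answer: 1 3 4 2 5 0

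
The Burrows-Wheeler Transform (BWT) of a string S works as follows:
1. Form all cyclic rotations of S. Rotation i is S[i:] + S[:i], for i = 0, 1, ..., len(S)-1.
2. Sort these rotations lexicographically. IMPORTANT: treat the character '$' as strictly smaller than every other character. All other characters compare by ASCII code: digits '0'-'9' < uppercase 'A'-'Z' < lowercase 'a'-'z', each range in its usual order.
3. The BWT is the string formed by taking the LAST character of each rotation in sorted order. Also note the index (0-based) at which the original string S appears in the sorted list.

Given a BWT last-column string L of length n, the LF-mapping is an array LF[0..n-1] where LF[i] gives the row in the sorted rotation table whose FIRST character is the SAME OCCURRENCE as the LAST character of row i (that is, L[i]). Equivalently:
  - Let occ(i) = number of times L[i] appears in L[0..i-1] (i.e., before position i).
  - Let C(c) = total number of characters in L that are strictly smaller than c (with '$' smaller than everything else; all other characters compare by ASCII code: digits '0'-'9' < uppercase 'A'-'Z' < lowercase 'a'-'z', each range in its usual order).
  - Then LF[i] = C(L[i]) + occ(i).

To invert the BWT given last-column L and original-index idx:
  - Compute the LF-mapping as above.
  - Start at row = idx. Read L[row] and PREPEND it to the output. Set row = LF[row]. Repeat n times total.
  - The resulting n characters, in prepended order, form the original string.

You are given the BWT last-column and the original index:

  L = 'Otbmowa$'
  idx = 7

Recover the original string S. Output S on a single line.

LF mapping: 1 6 3 4 5 7 2 0
Walk LF starting at row 7, prepending L[row]:
  step 1: row=7, L[7]='$', prepend. Next row=LF[7]=0
  step 2: row=0, L[0]='O', prepend. Next row=LF[0]=1
  step 3: row=1, L[1]='t', prepend. Next row=LF[1]=6
  step 4: row=6, L[6]='a', prepend. Next row=LF[6]=2
  step 5: row=2, L[2]='b', prepend. Next row=LF[2]=3
  step 6: row=3, L[3]='m', prepend. Next row=LF[3]=4
  step 7: row=4, L[4]='o', prepend. Next row=LF[4]=5
  step 8: row=5, L[5]='w', prepend. Next row=LF[5]=7
Reversed output: wombatO$

Answer: wombatO$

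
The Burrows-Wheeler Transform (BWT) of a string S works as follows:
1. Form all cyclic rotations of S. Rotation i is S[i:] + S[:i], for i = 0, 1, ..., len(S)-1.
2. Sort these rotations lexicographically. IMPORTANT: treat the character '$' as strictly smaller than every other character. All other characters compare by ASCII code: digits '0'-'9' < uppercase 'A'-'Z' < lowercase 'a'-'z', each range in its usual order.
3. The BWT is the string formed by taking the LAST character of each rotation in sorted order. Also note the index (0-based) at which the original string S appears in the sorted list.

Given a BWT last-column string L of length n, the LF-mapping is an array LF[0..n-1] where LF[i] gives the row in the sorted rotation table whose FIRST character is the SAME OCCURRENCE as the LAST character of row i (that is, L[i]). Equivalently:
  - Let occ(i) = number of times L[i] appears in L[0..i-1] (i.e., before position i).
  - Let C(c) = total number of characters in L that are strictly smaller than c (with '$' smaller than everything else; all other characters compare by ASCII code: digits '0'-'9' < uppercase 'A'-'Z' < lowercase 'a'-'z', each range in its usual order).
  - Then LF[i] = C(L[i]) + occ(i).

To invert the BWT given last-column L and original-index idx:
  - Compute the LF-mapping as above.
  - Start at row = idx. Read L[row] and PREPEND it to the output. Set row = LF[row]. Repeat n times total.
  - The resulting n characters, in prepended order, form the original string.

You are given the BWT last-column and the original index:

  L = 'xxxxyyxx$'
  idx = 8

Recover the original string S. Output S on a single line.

Answer: yxxyxxxx$

Derivation:
LF mapping: 1 2 3 4 7 8 5 6 0
Walk LF starting at row 8, prepending L[row]:
  step 1: row=8, L[8]='$', prepend. Next row=LF[8]=0
  step 2: row=0, L[0]='x', prepend. Next row=LF[0]=1
  step 3: row=1, L[1]='x', prepend. Next row=LF[1]=2
  step 4: row=2, L[2]='x', prepend. Next row=LF[2]=3
  step 5: row=3, L[3]='x', prepend. Next row=LF[3]=4
  step 6: row=4, L[4]='y', prepend. Next row=LF[4]=7
  step 7: row=7, L[7]='x', prepend. Next row=LF[7]=6
  step 8: row=6, L[6]='x', prepend. Next row=LF[6]=5
  step 9: row=5, L[5]='y', prepend. Next row=LF[5]=8
Reversed output: yxxyxxxx$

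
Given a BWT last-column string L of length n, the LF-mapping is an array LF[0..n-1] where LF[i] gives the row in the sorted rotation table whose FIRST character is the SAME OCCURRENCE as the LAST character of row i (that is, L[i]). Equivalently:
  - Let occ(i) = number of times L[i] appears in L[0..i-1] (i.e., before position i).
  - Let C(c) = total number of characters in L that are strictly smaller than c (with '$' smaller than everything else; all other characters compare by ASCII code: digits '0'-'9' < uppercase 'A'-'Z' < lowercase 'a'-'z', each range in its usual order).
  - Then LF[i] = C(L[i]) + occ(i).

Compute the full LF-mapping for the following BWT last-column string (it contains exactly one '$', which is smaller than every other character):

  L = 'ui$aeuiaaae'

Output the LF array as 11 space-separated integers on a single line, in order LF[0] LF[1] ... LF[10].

Char counts: '$':1, 'a':4, 'e':2, 'i':2, 'u':2
C (first-col start): C('$')=0, C('a')=1, C('e')=5, C('i')=7, C('u')=9
L[0]='u': occ=0, LF[0]=C('u')+0=9+0=9
L[1]='i': occ=0, LF[1]=C('i')+0=7+0=7
L[2]='$': occ=0, LF[2]=C('$')+0=0+0=0
L[3]='a': occ=0, LF[3]=C('a')+0=1+0=1
L[4]='e': occ=0, LF[4]=C('e')+0=5+0=5
L[5]='u': occ=1, LF[5]=C('u')+1=9+1=10
L[6]='i': occ=1, LF[6]=C('i')+1=7+1=8
L[7]='a': occ=1, LF[7]=C('a')+1=1+1=2
L[8]='a': occ=2, LF[8]=C('a')+2=1+2=3
L[9]='a': occ=3, LF[9]=C('a')+3=1+3=4
L[10]='e': occ=1, LF[10]=C('e')+1=5+1=6

Answer: 9 7 0 1 5 10 8 2 3 4 6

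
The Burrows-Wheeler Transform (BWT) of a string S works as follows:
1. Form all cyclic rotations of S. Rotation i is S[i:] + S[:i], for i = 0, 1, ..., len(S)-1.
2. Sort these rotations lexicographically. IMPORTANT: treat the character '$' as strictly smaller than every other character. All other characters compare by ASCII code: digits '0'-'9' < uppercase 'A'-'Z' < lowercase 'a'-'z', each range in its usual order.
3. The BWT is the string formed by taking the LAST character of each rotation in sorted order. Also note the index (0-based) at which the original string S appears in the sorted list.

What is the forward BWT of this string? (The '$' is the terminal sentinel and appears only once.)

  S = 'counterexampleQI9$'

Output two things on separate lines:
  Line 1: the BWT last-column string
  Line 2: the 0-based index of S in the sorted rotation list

All 18 rotations (rotation i = S[i:]+S[:i]):
  rot[0] = counterexampleQI9$
  rot[1] = ounterexampleQI9$c
  rot[2] = unterexampleQI9$co
  rot[3] = nterexampleQI9$cou
  rot[4] = terexampleQI9$coun
  rot[5] = erexampleQI9$count
  rot[6] = rexampleQI9$counte
  rot[7] = exampleQI9$counter
  rot[8] = xampleQI9$countere
  rot[9] = ampleQI9$counterex
  rot[10] = mpleQI9$counterexa
  rot[11] = pleQI9$counterexam
  rot[12] = leQI9$counterexamp
  rot[13] = eQI9$counterexampl
  rot[14] = QI9$counterexample
  rot[15] = I9$counterexampleQ
  rot[16] = 9$counterexampleQI
  rot[17] = $counterexampleQI9
Sorted (with $ < everything):
  sorted[0] = $counterexampleQI9  (last char: '9')
  sorted[1] = 9$counterexampleQI  (last char: 'I')
  sorted[2] = I9$counterexampleQ  (last char: 'Q')
  sorted[3] = QI9$counterexample  (last char: 'e')
  sorted[4] = ampleQI9$counterex  (last char: 'x')
  sorted[5] = counterexampleQI9$  (last char: '$')
  sorted[6] = eQI9$counterexampl  (last char: 'l')
  sorted[7] = erexampleQI9$count  (last char: 't')
  sorted[8] = exampleQI9$counter  (last char: 'r')
  sorted[9] = leQI9$counterexamp  (last char: 'p')
  sorted[10] = mpleQI9$counterexa  (last char: 'a')
  sorted[11] = nterexampleQI9$cou  (last char: 'u')
  sorted[12] = ounterexampleQI9$c  (last char: 'c')
  sorted[13] = pleQI9$counterexam  (last char: 'm')
  sorted[14] = rexampleQI9$counte  (last char: 'e')
  sorted[15] = terexampleQI9$coun  (last char: 'n')
  sorted[16] = unterexampleQI9$co  (last char: 'o')
  sorted[17] = xampleQI9$countere  (last char: 'e')
Last column: 9IQex$ltrpaucmenoe
Original string S is at sorted index 5

Answer: 9IQex$ltrpaucmenoe
5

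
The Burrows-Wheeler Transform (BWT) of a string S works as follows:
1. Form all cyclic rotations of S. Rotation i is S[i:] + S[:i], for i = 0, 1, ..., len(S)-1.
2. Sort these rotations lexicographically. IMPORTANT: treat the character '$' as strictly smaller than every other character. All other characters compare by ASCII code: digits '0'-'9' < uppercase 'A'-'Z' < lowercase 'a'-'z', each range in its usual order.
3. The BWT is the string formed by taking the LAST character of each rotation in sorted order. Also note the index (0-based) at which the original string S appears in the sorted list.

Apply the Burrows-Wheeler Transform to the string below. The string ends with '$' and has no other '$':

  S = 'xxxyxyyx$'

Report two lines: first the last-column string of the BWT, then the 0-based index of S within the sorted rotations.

Answer: xy$xxyyxx
2

Derivation:
All 9 rotations (rotation i = S[i:]+S[:i]):
  rot[0] = xxxyxyyx$
  rot[1] = xxyxyyx$x
  rot[2] = xyxyyx$xx
  rot[3] = yxyyx$xxx
  rot[4] = xyyx$xxxy
  rot[5] = yyx$xxxyx
  rot[6] = yx$xxxyxy
  rot[7] = x$xxxyxyy
  rot[8] = $xxxyxyyx
Sorted (with $ < everything):
  sorted[0] = $xxxyxyyx  (last char: 'x')
  sorted[1] = x$xxxyxyy  (last char: 'y')
  sorted[2] = xxxyxyyx$  (last char: '$')
  sorted[3] = xxyxyyx$x  (last char: 'x')
  sorted[4] = xyxyyx$xx  (last char: 'x')
  sorted[5] = xyyx$xxxy  (last char: 'y')
  sorted[6] = yx$xxxyxy  (last char: 'y')
  sorted[7] = yxyyx$xxx  (last char: 'x')
  sorted[8] = yyx$xxxyx  (last char: 'x')
Last column: xy$xxyyxx
Original string S is at sorted index 2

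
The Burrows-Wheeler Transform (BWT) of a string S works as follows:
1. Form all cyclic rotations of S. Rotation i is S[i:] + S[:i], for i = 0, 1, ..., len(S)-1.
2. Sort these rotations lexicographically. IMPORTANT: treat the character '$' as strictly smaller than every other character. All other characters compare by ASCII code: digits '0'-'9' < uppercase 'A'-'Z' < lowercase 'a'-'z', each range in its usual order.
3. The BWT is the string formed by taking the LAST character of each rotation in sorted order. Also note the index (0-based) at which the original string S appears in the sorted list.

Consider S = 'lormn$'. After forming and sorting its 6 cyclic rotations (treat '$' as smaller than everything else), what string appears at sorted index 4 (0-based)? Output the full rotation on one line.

Answer: ormn$l

Derivation:
All 6 rotations (rotation i = S[i:]+S[:i]):
  rot[0] = lormn$
  rot[1] = ormn$l
  rot[2] = rmn$lo
  rot[3] = mn$lor
  rot[4] = n$lorm
  rot[5] = $lormn
Sorted (with $ < everything):
  sorted[0] = $lormn
  sorted[1] = lormn$
  sorted[2] = mn$lor
  sorted[3] = n$lorm
  sorted[4] = ormn$l
  sorted[5] = rmn$lo
sorted[4] = ormn$l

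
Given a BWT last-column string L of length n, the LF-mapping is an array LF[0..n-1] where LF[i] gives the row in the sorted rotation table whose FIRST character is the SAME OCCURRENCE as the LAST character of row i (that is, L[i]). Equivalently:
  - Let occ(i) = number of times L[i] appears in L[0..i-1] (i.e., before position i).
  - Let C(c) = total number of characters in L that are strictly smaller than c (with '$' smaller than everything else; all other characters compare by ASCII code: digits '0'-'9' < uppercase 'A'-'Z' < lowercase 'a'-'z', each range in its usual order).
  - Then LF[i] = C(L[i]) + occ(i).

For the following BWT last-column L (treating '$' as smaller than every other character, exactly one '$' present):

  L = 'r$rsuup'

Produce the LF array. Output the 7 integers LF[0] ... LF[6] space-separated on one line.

Answer: 2 0 3 4 5 6 1

Derivation:
Char counts: '$':1, 'p':1, 'r':2, 's':1, 'u':2
C (first-col start): C('$')=0, C('p')=1, C('r')=2, C('s')=4, C('u')=5
L[0]='r': occ=0, LF[0]=C('r')+0=2+0=2
L[1]='$': occ=0, LF[1]=C('$')+0=0+0=0
L[2]='r': occ=1, LF[2]=C('r')+1=2+1=3
L[3]='s': occ=0, LF[3]=C('s')+0=4+0=4
L[4]='u': occ=0, LF[4]=C('u')+0=5+0=5
L[5]='u': occ=1, LF[5]=C('u')+1=5+1=6
L[6]='p': occ=0, LF[6]=C('p')+0=1+0=1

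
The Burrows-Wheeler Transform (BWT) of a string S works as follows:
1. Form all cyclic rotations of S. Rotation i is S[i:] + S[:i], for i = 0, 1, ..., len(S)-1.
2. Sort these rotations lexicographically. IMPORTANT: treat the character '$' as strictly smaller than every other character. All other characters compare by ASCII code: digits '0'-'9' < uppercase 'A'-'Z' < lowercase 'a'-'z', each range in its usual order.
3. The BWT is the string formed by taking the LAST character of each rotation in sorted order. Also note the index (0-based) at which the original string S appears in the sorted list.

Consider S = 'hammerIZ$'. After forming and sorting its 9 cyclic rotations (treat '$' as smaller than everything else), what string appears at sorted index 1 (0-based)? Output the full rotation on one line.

Answer: IZ$hammer

Derivation:
All 9 rotations (rotation i = S[i:]+S[:i]):
  rot[0] = hammerIZ$
  rot[1] = ammerIZ$h
  rot[2] = mmerIZ$ha
  rot[3] = merIZ$ham
  rot[4] = erIZ$hamm
  rot[5] = rIZ$hamme
  rot[6] = IZ$hammer
  rot[7] = Z$hammerI
  rot[8] = $hammerIZ
Sorted (with $ < everything):
  sorted[0] = $hammerIZ
  sorted[1] = IZ$hammer
  sorted[2] = Z$hammerI
  sorted[3] = ammerIZ$h
  sorted[4] = erIZ$hamm
  sorted[5] = hammerIZ$
  sorted[6] = merIZ$ham
  sorted[7] = mmerIZ$ha
  sorted[8] = rIZ$hamme
sorted[1] = IZ$hammer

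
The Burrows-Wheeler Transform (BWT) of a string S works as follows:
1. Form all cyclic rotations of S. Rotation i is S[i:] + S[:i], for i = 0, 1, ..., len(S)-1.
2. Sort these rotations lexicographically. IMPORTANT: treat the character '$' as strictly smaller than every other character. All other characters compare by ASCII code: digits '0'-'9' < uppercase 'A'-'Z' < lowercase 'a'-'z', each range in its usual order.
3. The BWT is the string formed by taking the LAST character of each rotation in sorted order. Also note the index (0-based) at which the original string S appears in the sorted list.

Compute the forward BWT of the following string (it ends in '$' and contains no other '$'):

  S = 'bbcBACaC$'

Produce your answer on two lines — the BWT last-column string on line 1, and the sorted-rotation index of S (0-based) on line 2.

All 9 rotations (rotation i = S[i:]+S[:i]):
  rot[0] = bbcBACaC$
  rot[1] = bcBACaC$b
  rot[2] = cBACaC$bb
  rot[3] = BACaC$bbc
  rot[4] = ACaC$bbcB
  rot[5] = CaC$bbcBA
  rot[6] = aC$bbcBAC
  rot[7] = C$bbcBACa
  rot[8] = $bbcBACaC
Sorted (with $ < everything):
  sorted[0] = $bbcBACaC  (last char: 'C')
  sorted[1] = ACaC$bbcB  (last char: 'B')
  sorted[2] = BACaC$bbc  (last char: 'c')
  sorted[3] = C$bbcBACa  (last char: 'a')
  sorted[4] = CaC$bbcBA  (last char: 'A')
  sorted[5] = aC$bbcBAC  (last char: 'C')
  sorted[6] = bbcBACaC$  (last char: '$')
  sorted[7] = bcBACaC$b  (last char: 'b')
  sorted[8] = cBACaC$bb  (last char: 'b')
Last column: CBcaAC$bb
Original string S is at sorted index 6

Answer: CBcaAC$bb
6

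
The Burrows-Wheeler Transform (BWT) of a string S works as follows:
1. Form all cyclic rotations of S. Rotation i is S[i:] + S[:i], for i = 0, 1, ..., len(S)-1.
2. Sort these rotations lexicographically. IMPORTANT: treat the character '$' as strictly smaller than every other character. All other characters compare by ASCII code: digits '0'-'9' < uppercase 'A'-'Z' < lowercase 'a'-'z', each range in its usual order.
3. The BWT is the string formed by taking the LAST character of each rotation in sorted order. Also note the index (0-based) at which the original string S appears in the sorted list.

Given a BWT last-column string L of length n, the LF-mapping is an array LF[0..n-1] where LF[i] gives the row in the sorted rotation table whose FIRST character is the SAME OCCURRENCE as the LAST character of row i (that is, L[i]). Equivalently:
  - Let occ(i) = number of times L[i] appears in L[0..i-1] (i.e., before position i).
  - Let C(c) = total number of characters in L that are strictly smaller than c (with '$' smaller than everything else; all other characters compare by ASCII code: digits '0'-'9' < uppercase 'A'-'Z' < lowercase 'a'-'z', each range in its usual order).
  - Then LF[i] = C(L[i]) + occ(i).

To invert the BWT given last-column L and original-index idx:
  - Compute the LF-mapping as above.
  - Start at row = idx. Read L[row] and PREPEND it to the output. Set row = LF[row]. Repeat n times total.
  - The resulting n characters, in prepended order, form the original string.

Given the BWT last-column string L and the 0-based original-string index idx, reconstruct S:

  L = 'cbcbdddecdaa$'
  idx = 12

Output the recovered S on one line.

Answer: ecdbbadcaddc$

Derivation:
LF mapping: 5 3 6 4 8 9 10 12 7 11 1 2 0
Walk LF starting at row 12, prepending L[row]:
  step 1: row=12, L[12]='$', prepend. Next row=LF[12]=0
  step 2: row=0, L[0]='c', prepend. Next row=LF[0]=5
  step 3: row=5, L[5]='d', prepend. Next row=LF[5]=9
  step 4: row=9, L[9]='d', prepend. Next row=LF[9]=11
  step 5: row=11, L[11]='a', prepend. Next row=LF[11]=2
  step 6: row=2, L[2]='c', prepend. Next row=LF[2]=6
  step 7: row=6, L[6]='d', prepend. Next row=LF[6]=10
  step 8: row=10, L[10]='a', prepend. Next row=LF[10]=1
  step 9: row=1, L[1]='b', prepend. Next row=LF[1]=3
  step 10: row=3, L[3]='b', prepend. Next row=LF[3]=4
  step 11: row=4, L[4]='d', prepend. Next row=LF[4]=8
  step 12: row=8, L[8]='c', prepend. Next row=LF[8]=7
  step 13: row=7, L[7]='e', prepend. Next row=LF[7]=12
Reversed output: ecdbbadcaddc$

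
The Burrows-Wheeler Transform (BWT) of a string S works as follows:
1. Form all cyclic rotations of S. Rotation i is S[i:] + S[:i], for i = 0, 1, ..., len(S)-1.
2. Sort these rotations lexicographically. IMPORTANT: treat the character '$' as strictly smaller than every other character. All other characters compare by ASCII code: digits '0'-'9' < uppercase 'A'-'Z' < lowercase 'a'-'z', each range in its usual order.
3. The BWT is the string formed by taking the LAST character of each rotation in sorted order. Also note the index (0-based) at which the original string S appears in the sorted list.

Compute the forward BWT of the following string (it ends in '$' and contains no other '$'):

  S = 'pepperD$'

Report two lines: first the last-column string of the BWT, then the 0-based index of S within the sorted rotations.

Answer: Drpp$pee
4

Derivation:
All 8 rotations (rotation i = S[i:]+S[:i]):
  rot[0] = pepperD$
  rot[1] = epperD$p
  rot[2] = pperD$pe
  rot[3] = perD$pep
  rot[4] = erD$pepp
  rot[5] = rD$peppe
  rot[6] = D$pepper
  rot[7] = $pepperD
Sorted (with $ < everything):
  sorted[0] = $pepperD  (last char: 'D')
  sorted[1] = D$pepper  (last char: 'r')
  sorted[2] = epperD$p  (last char: 'p')
  sorted[3] = erD$pepp  (last char: 'p')
  sorted[4] = pepperD$  (last char: '$')
  sorted[5] = perD$pep  (last char: 'p')
  sorted[6] = pperD$pe  (last char: 'e')
  sorted[7] = rD$peppe  (last char: 'e')
Last column: Drpp$pee
Original string S is at sorted index 4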